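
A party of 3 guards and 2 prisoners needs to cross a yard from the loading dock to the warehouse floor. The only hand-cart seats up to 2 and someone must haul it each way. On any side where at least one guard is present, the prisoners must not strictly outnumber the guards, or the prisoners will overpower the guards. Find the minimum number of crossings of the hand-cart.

Counting alone: each trip to the warehouse floor takes at most 2 across and each return brings at least 1 back, so after t trips out (and t−1 returns) at most 2t − (t−1) of the 5 are across; that first reaches 5 at t = 4, so at least 7 crossings are needed.
The plan below uses exactly 7 crossings, so it is optimal:
1. 2 prisoners → the warehouse floor.  (the loading dock: 3G 0P; the warehouse floor: 0G 2P)
2. 1 prisoner ← the loading dock.  (the loading dock: 3G 1P; the warehouse floor: 0G 1P)
3. 2 guards → the warehouse floor.  (the loading dock: 1G 1P; the warehouse floor: 2G 1P)
4. 1 guard ← the loading dock.  (the loading dock: 2G 1P; the warehouse floor: 1G 1P)
5. 1 guard and 1 prisoner → the warehouse floor.  (the loading dock: 1G 0P; the warehouse floor: 2G 2P)
6. 1 prisoner ← the loading dock.  (the loading dock: 1G 1P; the warehouse floor: 2G 1P)
7. 1 guard and 1 prisoner → the warehouse floor.  (the loading dock: 0G 0P; the warehouse floor: 3G 2P)

7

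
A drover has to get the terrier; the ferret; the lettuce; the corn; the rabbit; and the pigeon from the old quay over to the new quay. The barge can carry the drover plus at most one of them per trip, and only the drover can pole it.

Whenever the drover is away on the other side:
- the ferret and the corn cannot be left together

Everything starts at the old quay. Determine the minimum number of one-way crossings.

11

Counting alone: the drover can take at most 1 across per trip to the new quay, so moving all 6 needs at least 6 loaded trips out, with a return between consecutive ones — at least 11 crossings.
The plan below uses exactly 11 crossings, so it is optimal:
1. Drover goes to the new quay with the ferret.
2. Drover goes back to the old quay alone.
3. Drover goes to the new quay with the terrier.
4. Drover goes back to the old quay alone.
5. Drover goes to the new quay with the lettuce.
6. Drover goes back to the old quay alone.
7. Drover goes to the new quay with the rabbit.
8. Drover goes back to the old quay alone.
9. Drover goes to the new quay with the pigeon.
10. Drover goes back to the old quay alone.
11. Drover goes to the new quay with the corn.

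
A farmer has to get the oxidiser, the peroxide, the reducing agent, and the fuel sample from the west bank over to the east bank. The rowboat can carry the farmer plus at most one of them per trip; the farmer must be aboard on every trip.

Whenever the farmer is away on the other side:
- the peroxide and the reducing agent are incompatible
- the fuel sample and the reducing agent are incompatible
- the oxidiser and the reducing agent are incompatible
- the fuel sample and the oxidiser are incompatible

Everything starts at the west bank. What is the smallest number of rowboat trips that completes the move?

Whatever the first load, the items left behind include a forbidden pair without the farmer. No opening move is safe, so no plan exists.

impossible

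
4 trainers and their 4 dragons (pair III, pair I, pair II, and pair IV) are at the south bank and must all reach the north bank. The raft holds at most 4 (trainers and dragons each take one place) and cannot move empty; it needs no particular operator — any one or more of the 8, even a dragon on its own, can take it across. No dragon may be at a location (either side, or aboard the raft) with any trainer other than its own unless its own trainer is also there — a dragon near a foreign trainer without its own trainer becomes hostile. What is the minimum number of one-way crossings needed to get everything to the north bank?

5

Counting alone: each trip to the north bank takes at most 4 across and each return brings at least 1 back, so after t trips out (and t−1 returns) at most 4t − (t−1) of the 8 are across; that first reaches 8 at t = 3, so at least 5 crossings are needed.
The plan below uses exactly 5 crossings, so it is optimal:
1. dragon III and trainer III cross → the north bank.
2. trainer III crosses ← the south bank.
3. trainer I, trainer II, trainer III, and trainer IV cross → the north bank.
4. dragon III crosses ← the south bank.
5. dragon I, dragon II, dragon III, and dragon IV cross → the north bank.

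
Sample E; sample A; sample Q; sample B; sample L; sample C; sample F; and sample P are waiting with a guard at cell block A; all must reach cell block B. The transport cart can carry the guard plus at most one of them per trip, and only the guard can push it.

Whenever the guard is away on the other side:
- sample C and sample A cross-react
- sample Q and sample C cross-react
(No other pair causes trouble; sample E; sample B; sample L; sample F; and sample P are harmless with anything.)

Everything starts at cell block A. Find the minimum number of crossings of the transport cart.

17

Counting alone: the guard can take at most 1 across per trip to cell block B, so moving all 8 needs at least 8 loaded trips out, with a return between consecutive ones — at least 15 crossings.
The safety rule pushes this higher. Following every safe sequence of crossings, the most of the 8 that can be at cell block B as the transport cart arrives there on crossing 15 is 7 — never all 8.
So no plan with fewer than 17 crossings exists, and this one achieves 17:
1. Guard goes to cell block B with sample C.
2. Guard goes back to cell block A alone.
3. Guard goes to cell block B with sample E.
4. Guard goes back to cell block A alone.
5. Guard goes to cell block B with sample A.
6. Guard goes back to cell block A with sample C.
7. Guard goes to cell block B with sample Q.
8. Guard goes back to cell block A alone.
9. Guard goes to cell block B with sample B.
10. Guard goes back to cell block A alone.
11. Guard goes to cell block B with sample L.
12. Guard goes back to cell block A alone.
13. Guard goes to cell block B with sample F.
14. Guard goes back to cell block A alone.
15. Guard goes to cell block B with sample P.
16. Guard goes back to cell block A alone.
17. Guard goes to cell block B with sample C.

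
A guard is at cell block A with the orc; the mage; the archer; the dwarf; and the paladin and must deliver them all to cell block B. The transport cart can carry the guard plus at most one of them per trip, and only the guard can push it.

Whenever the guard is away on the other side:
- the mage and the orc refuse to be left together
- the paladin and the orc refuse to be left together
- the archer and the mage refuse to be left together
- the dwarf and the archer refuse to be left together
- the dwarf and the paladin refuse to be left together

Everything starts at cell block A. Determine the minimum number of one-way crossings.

impossible

Whatever the first load, the items left behind include a forbidden pair without the guard. No opening move is safe, so no plan exists.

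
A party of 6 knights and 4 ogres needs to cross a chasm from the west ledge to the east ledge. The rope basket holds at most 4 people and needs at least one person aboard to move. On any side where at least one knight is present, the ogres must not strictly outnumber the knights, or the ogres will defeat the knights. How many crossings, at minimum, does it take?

Counting alone: each trip to the east ledge takes at most 4 across and each return brings at least 1 back, so after t trips out (and t−1 returns) at most 4t − (t−1) of the 10 are across; that first reaches 10 at t = 3, so at least 5 crossings are needed.
The plan below uses exactly 5 crossings, so it is optimal:
1. 4 ogres → the east ledge.  (the west ledge: 6K 0O; the east ledge: 0K 4O)
2. 1 ogre ← the west ledge.  (the west ledge: 6K 1O; the east ledge: 0K 3O)
3. 4 knights → the east ledge.  (the west ledge: 2K 1O; the east ledge: 4K 3O)
4. 1 ogre ← the west ledge.  (the west ledge: 2K 2O; the east ledge: 4K 2O)
5. 2 knights and 2 ogres → the east ledge.  (the west ledge: 0K 0O; the east ledge: 6K 4O)

5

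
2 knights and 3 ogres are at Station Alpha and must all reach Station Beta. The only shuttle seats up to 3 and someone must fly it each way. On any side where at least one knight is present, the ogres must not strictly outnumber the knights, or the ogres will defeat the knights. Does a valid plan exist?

The ogres already outnumber the knights at Station Alpha before anyone moves, so the starting position itself is disallowed.

No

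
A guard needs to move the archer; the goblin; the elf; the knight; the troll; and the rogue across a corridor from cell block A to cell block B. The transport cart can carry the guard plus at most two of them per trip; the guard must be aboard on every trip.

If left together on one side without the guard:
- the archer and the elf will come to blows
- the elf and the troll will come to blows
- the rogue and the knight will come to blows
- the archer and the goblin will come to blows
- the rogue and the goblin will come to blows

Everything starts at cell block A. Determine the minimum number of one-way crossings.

impossible

Whatever the first load, the items left behind include a forbidden pair without the guard. No opening move is safe, so no plan exists.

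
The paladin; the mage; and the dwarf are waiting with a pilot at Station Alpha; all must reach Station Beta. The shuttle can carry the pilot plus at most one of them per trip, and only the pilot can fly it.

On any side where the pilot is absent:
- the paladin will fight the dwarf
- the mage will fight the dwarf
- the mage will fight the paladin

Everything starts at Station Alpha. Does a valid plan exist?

No

Whatever the first load, the items left behind include a forbidden pair without the pilot. No opening move is safe, so no plan exists.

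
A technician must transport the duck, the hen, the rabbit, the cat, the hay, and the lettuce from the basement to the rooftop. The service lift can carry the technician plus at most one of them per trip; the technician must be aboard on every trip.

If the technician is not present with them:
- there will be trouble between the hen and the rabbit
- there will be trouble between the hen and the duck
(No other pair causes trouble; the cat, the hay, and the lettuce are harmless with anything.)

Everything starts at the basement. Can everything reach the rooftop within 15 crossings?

Yes — this plan uses 13 crossings (≤ 15):
1. Technician goes to the rooftop with the hen.  [the basement: the cat, the duck, the hay, the lettuce, the rabbit | the rooftop: the hen]
2. Technician goes back to the basement alone.  [the basement: the cat, the duck, the hay, the lettuce, the rabbit | the rooftop: the hen]
3. Technician goes to the rooftop with the duck.  [the basement: the cat, the hay, the lettuce, the rabbit | the rooftop: the duck, the hen]
4. Technician goes back to the basement with the hen.  [the basement: the cat, the hay, the hen, the lettuce, the rabbit | the rooftop: the duck]
5. Technician goes to the rooftop with the rabbit.  [the basement: the cat, the hay, the hen, the lettuce | the rooftop: the duck, the rabbit]
6. Technician goes back to the basement alone.  [the basement: the cat, the hay, the hen, the lettuce | the rooftop: the duck, the rabbit]
7. Technician goes to the rooftop with the cat.  [the basement: the hay, the hen, the lettuce | the rooftop: the cat, the duck, the rabbit]
8. Technician goes back to the basement alone.  [the basement: the hay, the hen, the lettuce | the rooftop: the cat, the duck, the rabbit]
9. Technician goes to the rooftop with the hay.  [the basement: the hen, the lettuce | the rooftop: the cat, the duck, the hay, the rabbit]
10. Technician goes back to the basement alone.  [the basement: the hen, the lettuce | the rooftop: the cat, the duck, the hay, the rabbit]
11. Technician goes to the rooftop with the lettuce.  [the basement: the hen | the rooftop: the cat, the duck, the hay, the lettuce, the rabbit]
12. Technician goes back to the basement alone.  [the basement: the hen | the rooftop: the cat, the duck, the hay, the lettuce, the rabbit]
13. Technician goes to the rooftop with the hen.  [the basement: — | the rooftop: the cat, the duck, the hay, the hen, the lettuce, the rabbit]

Yes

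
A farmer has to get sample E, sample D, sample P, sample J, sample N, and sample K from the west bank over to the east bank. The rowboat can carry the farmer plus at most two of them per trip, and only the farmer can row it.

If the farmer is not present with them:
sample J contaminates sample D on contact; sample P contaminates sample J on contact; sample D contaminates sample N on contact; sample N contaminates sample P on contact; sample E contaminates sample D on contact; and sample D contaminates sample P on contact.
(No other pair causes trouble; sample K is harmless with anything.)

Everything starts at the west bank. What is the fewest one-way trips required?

Counting alone: the farmer can take at most 2 across per trip to the east bank, so moving all 6 needs at least 3 loaded trips out, with a return between consecutive ones — at least 5 crossings.
The safety rule pushes this higher. Following every safe sequence of crossings, the most of the 6 that can be at the east bank as the rowboat arrives there on crossings 5, 7 is 4, 5 respectively — never all 6.
So no plan with fewer than 9 crossings exists, and this one achieves 9:
1. Farmer goes to the east bank with sample D and sample P.
2. Farmer goes back to the west bank with sample D.
3. Farmer goes to the east bank with sample D and sample E.
4. Farmer goes back to the west bank with sample D.
5. Farmer goes to the east bank with sample D and sample K.
6. Farmer goes back to the west bank with sample D.
7. Farmer goes to the east bank with sample J and sample N.
8. Farmer goes back to the west bank with sample P.
9. Farmer goes to the east bank with sample D and sample P.

9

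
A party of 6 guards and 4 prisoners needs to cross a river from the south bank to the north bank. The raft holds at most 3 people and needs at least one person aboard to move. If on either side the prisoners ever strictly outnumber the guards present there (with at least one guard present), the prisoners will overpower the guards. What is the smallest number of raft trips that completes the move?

Counting alone: each trip to the north bank takes at most 3 across and each return brings at least 1 back, so after t trips out (and t−1 returns) at most 3t − (t−1) of the 10 are across; that first reaches 10 at t = 5, so at least 9 crossings are needed.
The plan below uses exactly 9 crossings, so it is optimal:
1. 2 prisoners → the north bank.  (the south bank: 6G 2P; the north bank: 0G 2P)
2. 1 prisoner ← the south bank.  (the south bank: 6G 3P; the north bank: 0G 1P)
3. 3 prisoners → the north bank.  (the south bank: 6G 0P; the north bank: 0G 4P)
4. 1 prisoner ← the south bank.  (the south bank: 6G 1P; the north bank: 0G 3P)
5. 3 guards → the north bank.  (the south bank: 3G 1P; the north bank: 3G 3P)
6. 1 prisoner ← the south bank.  (the south bank: 3G 2P; the north bank: 3G 2P)
7. 1 guard and 2 prisoners → the north bank.  (the south bank: 2G 0P; the north bank: 4G 4P)
8. 1 prisoner ← the south bank.  (the south bank: 2G 1P; the north bank: 4G 3P)
9. 2 guards and 1 prisoner → the north bank.  (the south bank: 0G 0P; the north bank: 6G 4P)

9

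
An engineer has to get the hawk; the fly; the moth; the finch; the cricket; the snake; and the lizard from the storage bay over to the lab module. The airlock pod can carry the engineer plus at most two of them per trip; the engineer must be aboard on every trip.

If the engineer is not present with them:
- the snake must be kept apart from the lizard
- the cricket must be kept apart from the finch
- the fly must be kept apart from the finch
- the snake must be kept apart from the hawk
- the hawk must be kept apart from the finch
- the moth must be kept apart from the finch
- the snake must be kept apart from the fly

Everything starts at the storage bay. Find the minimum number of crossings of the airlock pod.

9

Counting alone: the engineer can take at most 2 across per trip to the lab module, so moving all 7 needs at least 4 loaded trips out, with a return between consecutive ones — at least 7 crossings.
The safety rule pushes this higher. Following every safe sequence of crossings, the most of the 7 that can be at the lab module as the airlock pod arrives there on crossing 7 is 6 — never all 7.
So no plan with fewer than 9 crossings exists, and this one achieves 9:
1. Engineer goes to the lab module with the finch and the snake.  [the storage bay: the cricket, the fly, the hawk, the lizard, the moth | the lab module: the finch, the snake]
2. Engineer goes back to the storage bay alone.  [the storage bay: the cricket, the fly, the hawk, the lizard, the moth | the lab module: the finch, the snake]
3. Engineer goes to the lab module with the lizard.  [the storage bay: the cricket, the fly, the hawk, the moth | the lab module: the finch, the lizard, the snake]
4. Engineer goes back to the storage bay with the snake.  [the storage bay: the cricket, the fly, the hawk, the moth, the snake | the lab module: the finch, the lizard]
5. Engineer goes to the lab module with the fly and the hawk.  [the storage bay: the cricket, the moth, the snake | the lab module: the finch, the fly, the hawk, the lizard]
6. Engineer goes back to the storage bay with the finch.  [the storage bay: the cricket, the finch, the moth, the snake | the lab module: the fly, the hawk, the lizard]
7. Engineer goes to the lab module with the cricket and the moth.  [the storage bay: the finch, the snake | the lab module: the cricket, the fly, the hawk, the lizard, the moth]
8. Engineer goes back to the storage bay alone.  [the storage bay: the finch, the snake | the lab module: the cricket, the fly, the hawk, the lizard, the moth]
9. Engineer goes to the lab module with the finch and the snake.  [the storage bay: — | the lab module: the cricket, the finch, the fly, the hawk, the lizard, the moth, the snake]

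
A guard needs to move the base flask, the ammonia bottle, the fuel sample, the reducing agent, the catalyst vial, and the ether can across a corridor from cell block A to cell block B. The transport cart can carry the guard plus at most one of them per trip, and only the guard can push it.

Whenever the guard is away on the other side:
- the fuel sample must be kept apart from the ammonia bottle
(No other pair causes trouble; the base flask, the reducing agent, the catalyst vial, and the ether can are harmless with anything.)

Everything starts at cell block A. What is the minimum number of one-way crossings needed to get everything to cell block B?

11

Counting alone: the guard can take at most 1 across per trip to cell block B, so moving all 6 needs at least 6 loaded trips out, with a return between consecutive ones — at least 11 crossings.
The plan below uses exactly 11 crossings, so it is optimal:
1. Guard goes to cell block B with the ammonia bottle.
2. Guard goes back to cell block A alone.
3. Guard goes to cell block B with the base flask.
4. Guard goes back to cell block A alone.
5. Guard goes to cell block B with the reducing agent.
6. Guard goes back to cell block A alone.
7. Guard goes to cell block B with the catalyst vial.
8. Guard goes back to cell block A alone.
9. Guard goes to cell block B with the ether can.
10. Guard goes back to cell block A alone.
11. Guard goes to cell block B with the fuel sample.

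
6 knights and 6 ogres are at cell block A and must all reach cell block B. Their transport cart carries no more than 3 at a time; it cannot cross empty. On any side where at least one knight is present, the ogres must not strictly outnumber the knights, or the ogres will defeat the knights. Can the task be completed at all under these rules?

Following every safe sequence of crossings from the start, the most of the 12 that can be at cell block B as the transport cart arrives there on crossings 1, 3, 5 is 3, 5, 6 respectively; the best ever achieved is 6 of 12.
From crossing 7 on, no configuration arises that was not already reachable earlier: only 17 distinct safe configurations (who is on which side, and where the transport cart is) can ever be reached, none of them has everyone across, and every continuation just revisits them. They are: 0 knights + 0 ogres across (transport cart back at the start); 0 knights + 1 ogre across (transport cart there); 0 knights + 1 ogre across (transport cart back at the start); 0 knights + 2 ogres across (transport cart there); 0 knights + 2 ogres across (transport cart back at the start); 0 knights + 3 ogres across (transport cart there); 0 knights + 3 ogres across (transport cart back at the start); 0 knights + 4 ogres across (transport cart there); 0 knights + 4 ogres across (transport cart back at the start); 0 knights + 5 ogres across (transport cart there); 0 knights + 5 ogres across (transport cart back at the start); 0 knights + 6 ogres across (transport cart there); 1 knight + 1 ogre across (transport cart there); 1 knight + 1 ogre across (transport cart back at the start); 2 knights + 2 ogres across (transport cart there); 2 knights + 2 ogres across (transport cart back at the start); 3 knights + 3 ogres across (transport cart there). So no valid plan exists.

No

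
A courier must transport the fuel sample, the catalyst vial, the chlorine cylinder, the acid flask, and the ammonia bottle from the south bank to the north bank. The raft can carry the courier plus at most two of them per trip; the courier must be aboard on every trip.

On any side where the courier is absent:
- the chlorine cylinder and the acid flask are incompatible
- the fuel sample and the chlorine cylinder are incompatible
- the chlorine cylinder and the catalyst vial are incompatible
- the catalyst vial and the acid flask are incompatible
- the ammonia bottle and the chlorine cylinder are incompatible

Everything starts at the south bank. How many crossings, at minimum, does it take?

7

Counting alone: the courier can take at most 2 across per trip to the north bank, so moving all 5 needs at least 3 loaded trips out, with a return between consecutive ones — at least 5 crossings.
The safety rule pushes this higher. Following every safe sequence of crossings, the most of the 5 that can be at the north bank as the raft arrives there on crossing 5 is 4 — never all 5.
So no plan with fewer than 7 crossings exists, and this one achieves 7:
1. Courier goes to the north bank with the catalyst vial and the chlorine cylinder.  [the south bank: the acid flask, the ammonia bottle, the fuel sample | the north bank: the catalyst vial, the chlorine cylinder]
2. Courier goes back to the south bank with the catalyst vial.  [the south bank: the acid flask, the ammonia bottle, the catalyst vial, the fuel sample | the north bank: the chlorine cylinder]
3. Courier goes to the north bank with the catalyst vial and the fuel sample.  [the south bank: the acid flask, the ammonia bottle | the north bank: the catalyst vial, the chlorine cylinder, the fuel sample]
4. Courier goes back to the south bank with the chlorine cylinder.  [the south bank: the acid flask, the ammonia bottle, the chlorine cylinder | the north bank: the catalyst vial, the fuel sample]
5. Courier goes to the north bank with the ammonia bottle and the chlorine cylinder.  [the south bank: the acid flask | the north bank: the ammonia bottle, the catalyst vial, the chlorine cylinder, the fuel sample]
6. Courier goes back to the south bank with the chlorine cylinder.  [the south bank: the acid flask, the chlorine cylinder | the north bank: the ammonia bottle, the catalyst vial, the fuel sample]
7. Courier goes to the north bank with the acid flask and the chlorine cylinder.  [the south bank: — | the north bank: the acid flask, the ammonia bottle, the catalyst vial, the chlorine cylinder, the fuel sample]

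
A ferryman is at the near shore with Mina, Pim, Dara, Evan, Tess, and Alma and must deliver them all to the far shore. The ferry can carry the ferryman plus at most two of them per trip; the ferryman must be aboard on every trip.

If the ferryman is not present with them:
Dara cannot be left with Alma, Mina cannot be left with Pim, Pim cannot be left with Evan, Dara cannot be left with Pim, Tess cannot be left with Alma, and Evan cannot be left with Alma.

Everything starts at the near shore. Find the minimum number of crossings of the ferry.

Counting alone: the ferryman can take at most 2 across per trip to the far shore, so moving all 6 needs at least 3 loaded trips out, with a return between consecutive ones — at least 5 crossings.
The safety rule pushes this higher. Following every safe sequence of crossings, the most of the 6 that can be at the far shore as the ferry arrives there on crossing 5 is 4 — never all 6.
So no plan with fewer than 7 crossings exists, and this one achieves 7:
1. Ferryman goes to the far shore with Alma and Pim.  [the near shore: Dara, Evan, Mina, Tess | the far shore: Alma, Pim]
2. Ferryman goes back to the near shore alone.  [the near shore: Dara, Evan, Mina, Tess | the far shore: Alma, Pim]
3. Ferryman goes to the far shore with Dara and Mina.  [the near shore: Evan, Tess | the far shore: Alma, Dara, Mina, Pim]
4. Ferryman goes back to the near shore with Alma and Pim.  [the near shore: Alma, Evan, Pim, Tess | the far shore: Dara, Mina]
5. Ferryman goes to the far shore with Evan and Tess.  [the near shore: Alma, Pim | the far shore: Dara, Evan, Mina, Tess]
6. Ferryman goes back to the near shore alone.  [the near shore: Alma, Pim | the far shore: Dara, Evan, Mina, Tess]
7. Ferryman goes to the far shore with Alma and Pim.  [the near shore: — | the far shore: Alma, Dara, Evan, Mina, Pim, Tess]

7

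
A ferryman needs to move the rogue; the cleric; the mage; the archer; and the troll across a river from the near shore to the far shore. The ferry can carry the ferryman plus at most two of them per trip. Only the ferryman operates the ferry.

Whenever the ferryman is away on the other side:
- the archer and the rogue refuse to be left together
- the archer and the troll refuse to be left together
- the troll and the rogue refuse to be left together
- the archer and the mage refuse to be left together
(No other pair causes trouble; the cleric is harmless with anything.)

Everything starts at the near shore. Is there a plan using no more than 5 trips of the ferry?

Counting alone: the ferryman can take at most 2 across per trip to the far shore, so moving all 5 needs at least 3 loaded trips out, with a return between consecutive ones — at least 5 crossings.
The safety rule pushes this higher. Following every safe sequence of crossings, the most of the 5 that can be at the far shore as the ferry arrives there on crossing 5 is 4 — never all 5.
So the move cannot be finished within 5 crossings. (The shortest complete plan takes 7:)
1. Ferryman goes to the far shore with the archer and the rogue.  [the near shore: the cleric, the mage, the troll | the far shore: the archer, the rogue]
2. Ferryman goes back to the near shore with the rogue.  [the near shore: the cleric, the mage, the rogue, the troll | the far shore: the archer]
3. Ferryman goes to the far shore with the cleric and the rogue.  [the near shore: the mage, the troll | the far shore: the archer, the cleric, the rogue]
4. Ferryman goes back to the near shore with the rogue.  [the near shore: the mage, the rogue, the troll | the far shore: the archer, the cleric]
5. Ferryman goes to the far shore with the mage and the rogue.  [the near shore: the troll | the far shore: the archer, the cleric, the mage, the rogue]
6. Ferryman goes back to the near shore with the archer.  [the near shore: the archer, the troll | the far shore: the cleric, the mage, the rogue]
7. Ferryman goes to the far shore with the archer and the troll.  [the near shore: — | the far shore: the archer, the cleric, the mage, the rogue, the troll]

No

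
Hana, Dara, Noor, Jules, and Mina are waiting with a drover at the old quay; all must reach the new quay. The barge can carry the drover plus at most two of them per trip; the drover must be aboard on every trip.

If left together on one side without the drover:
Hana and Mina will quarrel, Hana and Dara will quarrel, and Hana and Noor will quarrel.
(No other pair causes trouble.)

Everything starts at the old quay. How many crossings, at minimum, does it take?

Counting alone: the drover can take at most 2 across per trip to the new quay, so moving all 5 needs at least 3 loaded trips out, with a return between consecutive ones — at least 5 crossings.
The plan below uses exactly 5 crossings, so it is optimal:
1. Drover goes to the new quay with Dara and Hana.  [the old quay: Jules, Mina, Noor | the new quay: Dara, Hana]
2. Drover goes back to the old quay with Hana.  [the old quay: Hana, Jules, Mina, Noor | the new quay: Dara]
3. Drover goes to the new quay with Mina and Noor.  [the old quay: Hana, Jules | the new quay: Dara, Mina, Noor]
4. Drover goes back to the old quay alone.  [the old quay: Hana, Jules | the new quay: Dara, Mina, Noor]
5. Drover goes to the new quay with Hana and Jules.  [the old quay: — | the new quay: Dara, Hana, Jules, Mina, Noor]

5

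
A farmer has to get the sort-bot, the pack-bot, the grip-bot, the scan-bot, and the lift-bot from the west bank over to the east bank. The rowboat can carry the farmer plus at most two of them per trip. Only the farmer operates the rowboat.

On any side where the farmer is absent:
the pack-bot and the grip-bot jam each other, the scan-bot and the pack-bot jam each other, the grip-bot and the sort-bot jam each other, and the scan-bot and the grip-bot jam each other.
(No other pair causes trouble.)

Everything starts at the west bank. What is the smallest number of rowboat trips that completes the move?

7

Counting alone: the farmer can take at most 2 across per trip to the east bank, so moving all 5 needs at least 3 loaded trips out, with a return between consecutive ones — at least 5 crossings.
The safety rule pushes this higher. Following every safe sequence of crossings, the most of the 5 that can be at the east bank as the rowboat arrives there on crossing 5 is 4 — never all 5.
So no plan with fewer than 7 crossings exists, and this one achieves 7:
1. Farmer goes to the east bank with the grip-bot and the pack-bot.
2. Farmer goes back to the west bank with the pack-bot.
3. Farmer goes to the east bank with the pack-bot and the sort-bot.
4. Farmer goes back to the west bank with the grip-bot.
5. Farmer goes to the east bank with the grip-bot and the lift-bot.
6. Farmer goes back to the west bank with the grip-bot.
7. Farmer goes to the east bank with the grip-bot and the scan-bot.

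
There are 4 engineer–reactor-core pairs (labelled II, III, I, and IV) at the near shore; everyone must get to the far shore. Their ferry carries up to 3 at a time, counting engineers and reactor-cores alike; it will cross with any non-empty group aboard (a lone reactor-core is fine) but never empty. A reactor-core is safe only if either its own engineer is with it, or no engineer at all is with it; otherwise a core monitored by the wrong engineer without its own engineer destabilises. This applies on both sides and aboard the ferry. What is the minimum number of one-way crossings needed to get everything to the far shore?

9

Counting alone: each trip to the far shore takes at most 3 across and each return brings at least 1 back, so after t trips out (and t−1 returns) at most 3t − (t−1) of the 8 are across; that first reaches 8 at t = 4, so at least 7 crossings are needed.
The safety rule pushes this higher. Following every safe sequence of crossings, the most of the 8 that can be at the far shore as the ferry arrives there on crossing 7 is 7 — never all 8.
So no plan with fewer than 9 crossings exists, and this one achieves 9:
1. engineer II and reactor-core II cross → the far shore.
2. engineer II crosses ← the near shore.
3. engineer II, engineer III, and reactor-core III cross → the far shore.
4. engineer II and reactor-core II cross ← the near shore.
5. engineer I, engineer II, and engineer IV cross → the far shore.
6. reactor-core III crosses ← the near shore.
7. reactor-core II and reactor-core III cross → the far shore.
8. reactor-core II crosses ← the near shore.
9. reactor-core I, reactor-core II, and reactor-core IV cross → the far shore.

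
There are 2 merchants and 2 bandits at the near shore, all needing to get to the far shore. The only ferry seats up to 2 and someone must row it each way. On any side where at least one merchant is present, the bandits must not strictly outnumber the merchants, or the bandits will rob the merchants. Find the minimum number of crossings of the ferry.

Counting alone: each trip to the far shore takes at most 2 across and each return brings at least 1 back, so after t trips out (and t−1 returns) at most 2t − (t−1) of the 4 are across; that first reaches 4 at t = 3, so at least 5 crossings are needed.
The plan below uses exactly 5 crossings, so it is optimal:
1. 2 bandits → the far shore.  (the near shore: 2M 0B; the far shore: 0M 2B)
2. 1 bandit ← the near shore.  (the near shore: 2M 1B; the far shore: 0M 1B)
3. 2 merchants → the far shore.  (the near shore: 0M 1B; the far shore: 2M 1B)
4. 1 bandit ← the near shore.  (the near shore: 0M 2B; the far shore: 2M 0B)
5. 2 bandits → the far shore.  (the near shore: 0M 0B; the far shore: 2M 2B)

5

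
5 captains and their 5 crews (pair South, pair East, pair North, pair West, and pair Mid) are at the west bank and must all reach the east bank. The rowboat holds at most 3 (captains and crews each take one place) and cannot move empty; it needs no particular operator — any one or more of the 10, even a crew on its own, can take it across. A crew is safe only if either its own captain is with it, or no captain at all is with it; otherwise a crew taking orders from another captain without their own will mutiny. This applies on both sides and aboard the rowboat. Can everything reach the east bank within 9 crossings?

Counting alone: each trip to the east bank takes at most 3 across and each return brings at least 1 back, so after t trips out (and t−1 returns) at most 3t − (t−1) of the 10 are across; that first reaches 10 at t = 5, so at least 9 crossings are needed.
The safety rule pushes this higher. Following every safe sequence of crossings, the most of the 10 that can be at the east bank as the rowboat arrives there on crossing 9 is 9 — never all 10.
So the move cannot be finished within 9 crossings. (The shortest complete plan takes 11:)
1. captain South and crew South cross → the east bank.
2. captain South crosses ← the west bank.
3. crew East, crew North, and crew West cross → the east bank.
4. crew South crosses ← the west bank.
5. captain East, captain North, and captain West cross → the east bank.
6. captain East and crew East cross ← the west bank.
7. captain East, captain Mid, and captain South cross → the east bank.
8. crew North crosses ← the west bank.
9. crew East and crew South cross → the east bank.
10. crew South crosses ← the west bank.
11. crew Mid, crew North, and crew South cross → the east bank.

No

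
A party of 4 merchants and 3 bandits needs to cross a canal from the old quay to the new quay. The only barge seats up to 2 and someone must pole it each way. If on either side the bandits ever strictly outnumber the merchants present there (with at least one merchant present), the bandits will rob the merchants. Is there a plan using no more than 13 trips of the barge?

Yes

Yes — this plan uses 11 crossings (≤ 13):
1. 2 bandits → the new quay.  (the old quay: 4M 1B; the new quay: 0M 2B)
2. 1 bandit ← the old quay.  (the old quay: 4M 2B; the new quay: 0M 1B)
3. 2 bandits → the new quay.  (the old quay: 4M 0B; the new quay: 0M 3B)
4. 1 bandit ← the old quay.  (the old quay: 4M 1B; the new quay: 0M 2B)
5. 2 merchants → the new quay.  (the old quay: 2M 1B; the new quay: 2M 2B)
6. 1 bandit ← the old quay.  (the old quay: 2M 2B; the new quay: 2M 1B)
7. 1 merchant and 1 bandit → the new quay.  (the old quay: 1M 1B; the new quay: 3M 2B)
8. 1 merchant ← the old quay.  (the old quay: 2M 1B; the new quay: 2M 2B)
9. 1 merchant and 1 bandit → the new quay.  (the old quay: 1M 0B; the new quay: 3M 3B)
10. 1 bandit ← the old quay.  (the old quay: 1M 1B; the new quay: 3M 2B)
11. 1 merchant and 1 bandit → the new quay.  (the old quay: 0M 0B; the new quay: 4M 3B)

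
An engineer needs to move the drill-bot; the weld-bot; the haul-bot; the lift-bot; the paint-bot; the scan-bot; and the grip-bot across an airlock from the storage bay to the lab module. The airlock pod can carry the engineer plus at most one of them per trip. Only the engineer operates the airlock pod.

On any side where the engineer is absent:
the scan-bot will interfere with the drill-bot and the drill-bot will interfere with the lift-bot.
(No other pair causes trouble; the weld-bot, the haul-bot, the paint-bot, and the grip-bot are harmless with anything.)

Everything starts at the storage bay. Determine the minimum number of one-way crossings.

15

Counting alone: the engineer can take at most 1 across per trip to the lab module, so moving all 7 needs at least 7 loaded trips out, with a return between consecutive ones — at least 13 crossings.
The safety rule pushes this higher. Following every safe sequence of crossings, the most of the 7 that can be at the lab module as the airlock pod arrives there on crossing 13 is 6 — never all 7.
So no plan with fewer than 15 crossings exists, and this one achieves 15:
1. Engineer goes to the lab module with the drill-bot.
2. Engineer goes back to the storage bay alone.
3. Engineer goes to the lab module with the weld-bot.
4. Engineer goes back to the storage bay alone.
5. Engineer goes to the lab module with the haul-bot.
6. Engineer goes back to the storage bay alone.
7. Engineer goes to the lab module with the lift-bot.
8. Engineer goes back to the storage bay with the drill-bot.
9. Engineer goes to the lab module with the scan-bot.
10. Engineer goes back to the storage bay alone.
11. Engineer goes to the lab module with the paint-bot.
12. Engineer goes back to the storage bay alone.
13. Engineer goes to the lab module with the grip-bot.
14. Engineer goes back to the storage bay alone.
15. Engineer goes to the lab module with the drill-bot.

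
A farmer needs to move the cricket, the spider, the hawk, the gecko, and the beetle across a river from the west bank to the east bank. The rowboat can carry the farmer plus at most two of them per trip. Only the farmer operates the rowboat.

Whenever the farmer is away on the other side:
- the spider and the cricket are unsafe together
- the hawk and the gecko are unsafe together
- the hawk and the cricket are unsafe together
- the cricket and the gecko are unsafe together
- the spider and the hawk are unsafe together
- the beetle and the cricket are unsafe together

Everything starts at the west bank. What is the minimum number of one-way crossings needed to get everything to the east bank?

7

Counting alone: the farmer can take at most 2 across per trip to the east bank, so moving all 5 needs at least 3 loaded trips out, with a return between consecutive ones — at least 5 crossings.
The safety rule pushes this higher. Following every safe sequence of crossings, the most of the 5 that can be at the east bank as the rowboat arrives there on crossing 5 is 4 — never all 5.
So no plan with fewer than 7 crossings exists, and this one achieves 7:
1. Farmer goes to the east bank with the cricket and the hawk.  [the west bank: the beetle, the gecko, the spider | the east bank: the cricket, the hawk]
2. Farmer goes back to the west bank with the cricket.  [the west bank: the beetle, the cricket, the gecko, the spider | the east bank: the hawk]
3. Farmer goes to the east bank with the beetle and the cricket.  [the west bank: the gecko, the spider | the east bank: the beetle, the cricket, the hawk]
4. Farmer goes back to the west bank with the cricket.  [the west bank: the cricket, the gecko, the spider | the east bank: the beetle, the hawk]
5. Farmer goes to the east bank with the gecko and the spider.  [the west bank: the cricket | the east bank: the beetle, the gecko, the hawk, the spider]
6. Farmer goes back to the west bank with the hawk.  [the west bank: the cricket, the hawk | the east bank: the beetle, the gecko, the spider]
7. Farmer goes to the east bank with the cricket and the hawk.  [the west bank: — | the east bank: the beetle, the cricket, the gecko, the hawk, the spider]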